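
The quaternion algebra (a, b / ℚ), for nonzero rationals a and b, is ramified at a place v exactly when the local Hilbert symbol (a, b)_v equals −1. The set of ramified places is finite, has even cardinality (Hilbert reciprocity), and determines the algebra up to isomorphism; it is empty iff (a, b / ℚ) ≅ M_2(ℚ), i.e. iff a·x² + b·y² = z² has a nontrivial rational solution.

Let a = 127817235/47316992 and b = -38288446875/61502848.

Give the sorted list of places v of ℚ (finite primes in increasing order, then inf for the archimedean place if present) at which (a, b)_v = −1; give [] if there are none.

[]

Mod squares: a ≡ 70, b ≡ -770. Check v ∈ {∞, 2, 3, 5, 7, 11, 13, 19}.
v=19: a=19^-2·(≡15), b=19^-2·(≡17) mod 19; (15|19)=-1, (17|19)=+1; (−1)^{-2·-2·9}·(-1)^-2·(+1)^-2 = +1.
v=3: a=3^2·(≡1), b=3^6·(≡1) mod 3; (1|3)=+1, (1|3)=+1; (−1)^{2·6·1}·(+1)^6·(+1)^2 = +1.
v=2: v_2(a)=-17, v_2(b)=-7; units ≡ 3, 7 (mod 8); ε·ε+αω+βω = 1·1+-17·0+-7·1 ≡ 0  ⇒  (a,b)_2 = +1.
v=7: a=7^5·(≡5), b=7^5·(≡4) mod 7; (5|7)=-1, (4|7)=+1; (−1)^{5·5·3}·(-1)^5·(+1)^5 = +1.
v=∞: 70 > 0 and -770 < 0  ⇒  (a,b)_∞ = +1.
v=13: a=13^2·(≡5), b=13^0·(≡9) mod 13; (5|13)=-1, (9|13)=+1; (−1)^{2·0·6}·(-1)^0·(+1)^2 = +1.
v=11: a=11^0·(≡5), b=11^-3·(≡10) mod 11; (5|11)=+1, (10|11)=-1; (−1)^{0·-3·5}·(+1)^-3·(-1)^0 = +1.
v=5: a=5^1·(≡1), b=5^5·(≡4) mod 5; (1|5)=+1, (4|5)=+1; (−1)^{1·5·2}·(+1)^5·(+1)^1 = +1.
Every local symbol is +1, so the conic 70·x² + -770·y² = z² has ℚ_v-points for all v and hence a ℚ-point; (a, b / ℚ) ≅ M_2(ℚ).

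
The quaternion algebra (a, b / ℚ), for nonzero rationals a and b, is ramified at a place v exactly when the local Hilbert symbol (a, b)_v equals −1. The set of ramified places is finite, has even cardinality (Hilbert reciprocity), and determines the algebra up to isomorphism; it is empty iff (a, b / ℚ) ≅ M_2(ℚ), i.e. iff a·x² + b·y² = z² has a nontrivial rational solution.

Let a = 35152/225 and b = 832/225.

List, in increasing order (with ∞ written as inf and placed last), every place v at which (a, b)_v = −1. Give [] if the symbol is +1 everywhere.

[]

Mod squares: a ≡ 13, b ≡ 13. Check v ∈ {∞, 2, 3, 5, 13}.
v=2: v_2(a)=4, v_2(b)=6; units ≡ 5, 5 (mod 8); ε·ε+αω+βω = 0·0+4·1+6·1 ≡ 0  ⇒  (a,b)_2 = +1.
v=3: a=3^-2·(≡1), b=3^-2·(≡1) mod 3; (1|3)=+1, (1|3)=+1; (−1)^{-2·-2·1}·(+1)^-2·(+1)^-2 = +1.
v=13: a=13^3·(≡4), b=13^1·(≡3) mod 13; (4|13)=+1, (3|13)=+1; (−1)^{3·1·6}·(+1)^1·(+1)^3 = +1.
v=5: a=5^-2·(≡3), b=5^-2·(≡3) mod 5; (3|5)=-1, (3|5)=-1; (−1)^{-2·-2·2}·(-1)^-2·(-1)^-2 = +1.
v=∞: 13 > 0 and 13 > 0  ⇒  (a,b)_∞ = +1.
Every local symbol is +1, so the conic 13·x² + 13·y² = z² has ℚ_v-points for all v and hence a ℚ-point; (a, b / ℚ) ≅ M_2(ℚ).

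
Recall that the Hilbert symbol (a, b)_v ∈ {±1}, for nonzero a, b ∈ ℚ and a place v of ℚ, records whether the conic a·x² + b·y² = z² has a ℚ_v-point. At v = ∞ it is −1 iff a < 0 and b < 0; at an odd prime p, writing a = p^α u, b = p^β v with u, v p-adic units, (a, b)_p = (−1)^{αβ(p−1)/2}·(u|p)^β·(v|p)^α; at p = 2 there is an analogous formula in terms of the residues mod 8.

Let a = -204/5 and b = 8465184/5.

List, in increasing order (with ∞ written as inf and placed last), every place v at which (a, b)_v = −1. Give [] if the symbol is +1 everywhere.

[3, 13]

(a, b) ≡ (-255, 293930) mod (ℚ^×)²; places V = {2, 3, 5, 7, 13, 17, 19, ∞}.
(a,b)_2: α=2, β=5; u≡1, v≡5 (mod 8); ε(u)ε(v)=0·0, αω(v)=2·1, βω(u)=5·0; sum ≡ 0  ⇒  +1.
(a,b)_7: α=0, u≡4; β=1, v≡4 (mod 7); (4|7)=+1, (4|7)=+1; sign (−1)^0·+1^1·+1^0 = +1.
(a,b)_17: α=1, u≡1; β=1, v≡1 (mod 17); (1|17)=+1, (1|17)=+1; sign (−1)^0·+1^1·+1^1 = +1.
(a,b)_5: α=-1, u≡1; β=-1, v≡4 (mod 5); (1|5)=+1, (4|5)=+1; sign (−1)^0·+1^-1·+1^-1 = +1.
(a,b)_∞: sgn(-255)=−, sgn(293930)=+, so +1.
(a,b)_19: α=0, u≡1; β=1, v≡1 (mod 19); (1|19)=+1, (1|19)=+1; sign (−1)^0·+1^1·+1^0 = +1.
(a,b)_3: α=1, u≡2; β=2, v≡2 (mod 3); (2|3)=-1, (2|3)=-1; sign (−1)^0·-1^2·-1^1 = -1.
(a,b)_13: α=0, u≡6; β=1, v≡10 (mod 13); (6|13)=-1, (10|13)=+1; sign (−1)^0·-1^1·+1^0 = -1.
|Ram(-255, 293930)| = 2, even; anisotropic at {3, 13}.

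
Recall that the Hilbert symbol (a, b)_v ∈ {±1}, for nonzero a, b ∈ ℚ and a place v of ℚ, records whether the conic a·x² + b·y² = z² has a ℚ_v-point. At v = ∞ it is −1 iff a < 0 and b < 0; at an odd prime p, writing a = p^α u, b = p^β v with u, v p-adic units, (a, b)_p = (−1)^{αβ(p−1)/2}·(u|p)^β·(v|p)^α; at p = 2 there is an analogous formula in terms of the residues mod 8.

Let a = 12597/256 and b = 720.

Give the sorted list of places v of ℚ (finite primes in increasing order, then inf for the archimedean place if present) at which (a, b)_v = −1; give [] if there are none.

[3, 5, 13, 17]

(a, b) ≡ (12597, 5) mod (ℚ^×)²; places V = {2, 3, 5, 13, 17, 19, ∞}.
(a,b)_17: α=1, u≡10; β=0, v≡6 (mod 17); (10|17)=-1, (6|17)=-1; sign (−1)^0·-1^0·-1^1 = -1.
(a,b)_∞: sgn(12597)=+, sgn(5)=+, so +1.
(a,b)_2: α=-8, β=4; u≡5, v≡5 (mod 8); ε(u)ε(v)=0·0, αω(v)=-8·1, βω(u)=4·1; sum ≡ 0  ⇒  +1.
(a,b)_5: α=0, u≡2; β=1, v≡4 (mod 5); (2|5)=-1, (4|5)=+1; sign (−1)^0·-1^1·+1^0 = -1.
(a,b)_3: α=1, u≡2; β=2, v≡2 (mod 3); (2|3)=-1, (2|3)=-1; sign (−1)^0·-1^2·-1^1 = -1.
(a,b)_19: α=1, u≡4; β=0, v≡17 (mod 19); (4|19)=+1, (17|19)=+1; sign (−1)^0·+1^0·+1^1 = +1.
(a,b)_13: α=1, u≡8; β=0, v≡5 (mod 13); (8|13)=-1, (5|13)=-1; sign (−1)^0·-1^0·-1^1 = -1.
(12597, 5 / ℚ) ramifies at {3, 5, 13, 17}: a division algebra.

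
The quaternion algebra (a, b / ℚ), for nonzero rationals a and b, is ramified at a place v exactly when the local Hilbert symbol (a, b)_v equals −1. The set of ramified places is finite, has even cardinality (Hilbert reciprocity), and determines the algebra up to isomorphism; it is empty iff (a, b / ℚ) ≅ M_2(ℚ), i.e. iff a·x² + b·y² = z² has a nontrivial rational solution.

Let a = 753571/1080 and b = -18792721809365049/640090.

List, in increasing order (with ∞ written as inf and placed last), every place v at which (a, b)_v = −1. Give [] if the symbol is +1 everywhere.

(a, b) ≡ (2730, -46410) mod (ℚ^×)²; places V = {2, 3, 5, 7, 11, 13, 17, 23, ∞}.
(a,b)_17: α=0, u≡7; β=1, v≡6 (mod 17); (7|17)=-1, (6|17)=-1; sign (−1)^0·-1^1·-1^0 = -1.
(a,b)_23: α=0, u≡1; β=-2, v≡16 (mod 23); (1|23)=+1, (16|23)=+1; sign (−1)^0·+1^-2·+1^0 = +1.
(a,b)_3: α=-3, u≡1; β=11, v≡1 (mod 3); (1|3)=+1, (1|3)=+1; sign (−1)^1·+1^11·+1^-3 = -1.
(a,b)_2: α=-3, β=-1; u≡5, v≡3 (mod 8); ε(u)ε(v)=0·1, αω(v)=-3·1, βω(u)=-1·1; sum ≡ 0  ⇒  +1.
(a,b)_11: α=0, u≡8; β=-2, v≡7 (mod 11); (8|11)=-1, (7|11)=-1; sign (−1)^0·-1^-2·-1^0 = +1.
(a,b)_13: α=3, u≡5; β=5, v≡8 (mod 13); (5|13)=-1, (8|13)=-1; sign (−1)^0·-1^5·-1^3 = +1.
(a,b)_5: α=-1, u≡1; β=-1, v≡2 (mod 5); (1|5)=+1, (2|5)=-1; sign (−1)^0·+1^-1·-1^-1 = -1.
(a,b)_∞: sgn(2730)=+, sgn(-46410)=−, so +1.
(a,b)_7: α=3, u≡3; β=5, v≡5 (mod 7); (3|7)=-1, (5|7)=-1; sign (−1)^1·-1^5·-1^3 = -1.
|Ram(2730, -46410)| = 4, even; anisotropic at {3, 5, 7, 17}.

[3, 5, 7, 17]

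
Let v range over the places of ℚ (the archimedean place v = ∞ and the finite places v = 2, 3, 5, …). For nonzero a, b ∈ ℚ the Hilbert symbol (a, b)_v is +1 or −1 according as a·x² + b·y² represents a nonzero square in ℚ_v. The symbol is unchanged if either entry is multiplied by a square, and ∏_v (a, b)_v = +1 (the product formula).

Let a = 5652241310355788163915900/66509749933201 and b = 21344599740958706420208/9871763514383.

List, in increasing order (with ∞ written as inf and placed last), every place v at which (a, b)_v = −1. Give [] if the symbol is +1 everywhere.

[]

Mod squares: a ≡ 188071, b ≡ 3289. Check v ∈ {∞, 2, 3, 5, 7, 11, 13, 17, 19, 23, 29, 37, 41}.
v=37: a=37^3·(≡23), b=37^2·(≡1) mod 37; (23|37)=-1, (1|37)=+1; (−1)^{3·2·18}·(-1)^2·(+1)^3 = +1.
v=5: a=5^2·(≡1), b=5^0·(≡1) mod 5; (1|5)=+1, (1|5)=+1; (−1)^{2·0·2}·(+1)^0·(+1)^2 = +1.
v=7: a=7^8·(≡4), b=7^6·(≡5) mod 7; (4|7)=+1, (5|7)=-1; (−1)^{8·6·3}·(+1)^6·(-1)^8 = +1.
v=29: a=29^-2·(≡28), b=29^-4·(≡26) mod 29; (28|29)=+1, (26|29)=-1; (−1)^{-2·-4·14}·(+1)^-4·(-1)^-2 = +1.
v=19: a=19^-6·(≡5), b=19^-2·(≡2) mod 19; (5|19)=+1, (2|19)=-1; (−1)^{-6·-2·9}·(+1)^-2·(-1)^-6 = +1.
v=11: a=11^4·(≡3), b=11^5·(≡8) mod 11; (3|11)=+1, (8|11)=-1; (−1)^{4·5·5}·(+1)^5·(-1)^4 = +1.
v=23: a=23^1·(≡12), b=23^-1·(≡20) mod 23; (12|23)=+1, (20|23)=-1; (−1)^{1·-1·11}·(+1)^-1·(-1)^1 = +1.
v=∞: 188071 > 0 and 3289 > 0  ⇒  (a,b)_∞ = +1.
v=41: a=41^-2·(≡25), b=41^-2·(≡20) mod 41; (25|41)=+1, (20|41)=+1; (−1)^{-2·-2·20}·(+1)^-2·(+1)^-2 = +1.
v=3: a=3^2·(≡1), b=3^4·(≡1) mod 3; (1|3)=+1, (1|3)=+1; (−1)^{2·4·1}·(+1)^4·(+1)^2 = +1.
v=13: a=13^1·(≡5), b=13^3·(≡6) mod 13; (5|13)=-1, (6|13)=-1; (−1)^{1·3·6}·(-1)^3·(-1)^1 = +1.
v=17: a=17^3·(≡2), b=17^2·(≡8) mod 17; (2|17)=+1, (8|17)=+1; (−1)^{3·2·8}·(+1)^2·(+1)^3 = +1.
v=2: v_2(a)=2, v_2(b)=4; units ≡ 7, 1 (mod 8); ε·ε+αω+βω = 1·0+2·0+4·0 ≡ 0  ⇒  (a,b)_2 = +1.
Ram(a, b) = ∅: the form 188071·x² + 3289·y² − z² is isotropic over every ℚ_v, so by Hasse–Minkowski it is isotropic over ℚ.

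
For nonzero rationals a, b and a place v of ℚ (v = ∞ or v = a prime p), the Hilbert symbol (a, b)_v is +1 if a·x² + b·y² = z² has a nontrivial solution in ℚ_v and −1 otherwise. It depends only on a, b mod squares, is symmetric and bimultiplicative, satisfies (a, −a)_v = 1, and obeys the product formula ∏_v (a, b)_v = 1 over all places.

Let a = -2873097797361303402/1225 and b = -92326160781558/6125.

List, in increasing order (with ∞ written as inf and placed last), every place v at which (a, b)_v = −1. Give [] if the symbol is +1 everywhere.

[2, 5, 11, 19, 41, inf]

Mod squares: a ≡ -1178, b ≡ -183290910. Check v ∈ {∞, 2, 3, 5, 7, 11, 19, 23, 31, 41}.
v=11: a=11^2·(≡2), b=11^1·(≡9) mod 11; (2|11)=-1, (9|11)=+1; (−1)^{2·1·5}·(-1)^1·(+1)^2 = -1.
v=19: a=19^1·(≡13), b=19^1·(≡8) mod 19; (13|19)=-1, (8|19)=-1; (−1)^{1·1·9}·(-1)^1·(-1)^1 = -1.
v=41: a=41^2·(≡11), b=41^1·(≡29) mod 41; (11|41)=-1, (29|41)=-1; (−1)^{2·1·20}·(-1)^1·(-1)^2 = -1.
v=5: a=5^-2·(≡2), b=5^-3·(≡3) mod 5; (2|5)=-1, (3|5)=-1; (−1)^{-2·-3·2}·(-1)^-3·(-1)^-2 = -1.
v=3: a=3^4·(≡1), b=3^3·(≡1) mod 3; (1|3)=+1, (1|3)=+1; (−1)^{4·3·1}·(+1)^3·(+1)^4 = +1.
v=∞: -1178 < 0 and -183290910 < 0  ⇒  (a,b)_∞ = -1.
v=23: a=23^6·(≡18), b=23^5·(≡6) mod 23; (18|23)=+1, (6|23)=+1; (−1)^{6·5·11}·(+1)^5·(+1)^6 = +1.
v=31: a=31^1·(≡17), b=31^1·(≡8) mod 31; (17|31)=-1, (8|31)=+1; (−1)^{1·1·15}·(-1)^1·(+1)^1 = +1.
v=7: a=7^-2·(≡3), b=7^-2·(≡4) mod 7; (3|7)=-1, (4|7)=+1; (−1)^{-2·-2·3}·(-1)^-2·(+1)^-2 = +1.
v=2: v_2(a)=1, v_2(b)=1; units ≡ 3, 1 (mod 8); ε·ε+αω+βω = 1·0+1·0+1·1 ≡ 1  ⇒  (a,b)_2 = -1.
Ram(-1178, -183290910) = {2, 5, 11, 19, 41, ∞}; no ℚ_2-point on the conic.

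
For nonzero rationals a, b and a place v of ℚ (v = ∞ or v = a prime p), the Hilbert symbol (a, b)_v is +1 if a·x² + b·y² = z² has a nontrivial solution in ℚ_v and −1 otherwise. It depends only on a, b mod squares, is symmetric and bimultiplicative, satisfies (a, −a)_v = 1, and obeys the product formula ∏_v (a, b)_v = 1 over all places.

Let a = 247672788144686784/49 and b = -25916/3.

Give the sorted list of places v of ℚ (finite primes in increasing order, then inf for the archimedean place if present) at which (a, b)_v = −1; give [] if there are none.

[2, 3, 11, 17, 19, 31]

(a, b) ≡ (10659, -19437) mod (ℚ^×)²; places V = {2, 3, 7, 11, 17, 19, 31, ∞}.
(a,b)_3: α=3, u≡1; β=-1, v≡1 (mod 3); (1|3)=+1, (1|3)=+1; sign (−1)^1·+1^-1·+1^3 = -1.
(a,b)_11: α=3, u≡3; β=1, v≡3 (mod 11); (3|11)=+1, (3|11)=+1; sign (−1)^1·+1^1·+1^3 = -1.
(a,b)_31: α=4, u≡21; β=1, v≡21 (mod 31); (21|31)=-1, (21|31)=-1; sign (−1)^0·-1^1·-1^4 = -1.
(a,b)_2: α=6, β=2; u≡3, v≡3 (mod 8); ε(u)ε(v)=1·1, αω(v)=6·1, βω(u)=2·1; sum ≡ 1  ⇒  -1.
(a,b)_19: α=3, u≡3; β=1, v≡14 (mod 19); (3|19)=-1, (14|19)=-1; sign (−1)^1·-1^1·-1^3 = -1.
(a,b)_17: α=1, u≡13; β=0, v≡3 (mod 17); (13|17)=+1, (3|17)=-1; sign (−1)^0·+1^0·-1^1 = -1.
(a,b)_∞: sgn(10659)=+, sgn(-19437)=−, so +1.
(a,b)_7: α=-2, u≡5; β=0, v≡4 (mod 7); (5|7)=-1, (4|7)=+1; sign (−1)^0·-1^0·+1^-2 = +1.
(10659, -19437 / ℚ) ramifies at {2, 3, 11, 17, 19, 31}: a division algebra.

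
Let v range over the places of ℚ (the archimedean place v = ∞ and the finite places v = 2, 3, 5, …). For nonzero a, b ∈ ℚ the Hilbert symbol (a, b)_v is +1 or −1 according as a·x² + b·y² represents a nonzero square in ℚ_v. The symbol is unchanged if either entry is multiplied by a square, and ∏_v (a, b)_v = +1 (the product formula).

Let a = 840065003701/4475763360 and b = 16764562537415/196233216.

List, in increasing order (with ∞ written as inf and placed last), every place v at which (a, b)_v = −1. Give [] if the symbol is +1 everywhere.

Mod squares: a ≡ 13090, b ≡ 106590. Check v ∈ {∞, 2, 3, 5, 7, 11, 17, 19, 37, 41, 43, 47}.
v=5: a=5^-1·(≡3), b=5^1·(≡3) mod 5; (3|5)=-1, (3|5)=-1; (−1)^{-1·1·2}·(-1)^1·(-1)^-1 = +1.
v=∞: 13090 > 0 and 106590 > 0  ⇒  (a,b)_∞ = +1.
v=2: v_2(a)=-5, v_2(b)=-11; units ≡ 1, 7 (mod 8); ε·ε+αω+βω = 0·1+-5·0+-11·0 ≡ 0  ⇒  (a,b)_2 = +1.
v=47: a=47^2·(≡12), b=47^2·(≡39) mod 47; (12|47)=+1, (39|47)=-1; (−1)^{2·2·23}·(+1)^2·(-1)^2 = +1.
v=41: a=41^-2·(≡27), b=41^-2·(≡33) mod 41; (27|41)=-1, (33|41)=+1; (−1)^{-2·-2·20}·(-1)^-2·(+1)^-2 = +1.
v=3: a=3^-2·(≡1), b=3^-1·(≡1) mod 3; (1|3)=+1, (1|3)=+1; (−1)^{-2·-1·1}·(+1)^-1·(+1)^-2 = +1.
v=11: a=11^3·(≡6), b=11^3·(≡6) mod 11; (6|11)=-1, (6|11)=-1; (−1)^{3·3·5}·(-1)^3·(-1)^3 = -1.
v=7: a=7^5·(≡1), b=7^2·(≡4) mod 7; (1|7)=+1, (4|7)=+1; (−1)^{5·2·3}·(+1)^2·(+1)^5 = +1.
v=17: a=17^1·(≡12), b=17^1·(≡7) mod 17; (12|17)=-1, (7|17)=-1; (−1)^{1·1·8}·(-1)^1·(-1)^1 = +1.
v=43: a=43^-2·(≡2), b=43^0·(≡23) mod 43; (2|43)=-1, (23|43)=+1; (−1)^{-2·0·21}·(-1)^0·(+1)^-2 = +1.
v=37: a=37^0·(≡5), b=37^2·(≡26) mod 37; (5|37)=-1, (26|37)=+1; (−1)^{0·2·18}·(-1)^2·(+1)^0 = +1.
v=19: a=19^0·(≡13), b=19^-1·(≡16) mod 19; (13|19)=-1, (16|19)=+1; (−1)^{0·-1·9}·(-1)^-1·(+1)^0 = -1.
|Ram(13090, 106590)| = 2, even; anisotropic at {11, 19}.

[11, 19]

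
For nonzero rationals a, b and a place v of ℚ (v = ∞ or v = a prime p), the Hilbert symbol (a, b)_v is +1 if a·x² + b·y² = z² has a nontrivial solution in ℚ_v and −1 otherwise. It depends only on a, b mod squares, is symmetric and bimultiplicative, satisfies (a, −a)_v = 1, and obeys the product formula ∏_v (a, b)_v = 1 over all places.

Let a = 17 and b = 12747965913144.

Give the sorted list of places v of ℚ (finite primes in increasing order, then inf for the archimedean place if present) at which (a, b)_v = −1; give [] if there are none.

Mod squares: a ≡ 17, b ≡ 9614. Check v ∈ {∞, 2, 3, 7, 11, 17, 19, 23}.
v=17: a=17^1·(≡1), b=17^4·(≡16) mod 17; (1|17)=+1, (16|17)=+1; (−1)^{1·4·8}·(+1)^4·(+1)^1 = +1.
v=2: v_2(a)=0, v_2(b)=3; units ≡ 1, 7 (mod 8); ε·ε+αω+βω = 0·1+0·0+3·0 ≡ 0  ⇒  (a,b)_2 = +1.
v=19: a=19^0·(≡17), b=19^1·(≡3) mod 19; (17|19)=+1, (3|19)=-1; (−1)^{0·1·9}·(+1)^1·(-1)^0 = +1.
v=11: a=11^0·(≡6), b=11^1·(≡3) mod 11; (6|11)=-1, (3|11)=+1; (−1)^{0·1·5}·(-1)^1·(+1)^0 = -1.
v=3: a=3^0·(≡2), b=3^4·(≡2) mod 3; (2|3)=-1, (2|3)=-1; (−1)^{0·4·1}·(-1)^4·(-1)^0 = +1.
v=∞: 17 > 0 and 9614 > 0  ⇒  (a,b)_∞ = +1.
v=23: a=23^0·(≡17), b=23^1·(≡8) mod 23; (17|23)=-1, (8|23)=+1; (−1)^{0·1·11}·(-1)^1·(+1)^0 = -1.
v=7: a=7^0·(≡3), b=7^2·(≡3) mod 7; (3|7)=-1, (3|7)=-1; (−1)^{0·2·3}·(-1)^2·(-1)^0 = +1.
(17, 9614 / ℚ) ramifies at {11, 23}: a division algebra.

[11, 23]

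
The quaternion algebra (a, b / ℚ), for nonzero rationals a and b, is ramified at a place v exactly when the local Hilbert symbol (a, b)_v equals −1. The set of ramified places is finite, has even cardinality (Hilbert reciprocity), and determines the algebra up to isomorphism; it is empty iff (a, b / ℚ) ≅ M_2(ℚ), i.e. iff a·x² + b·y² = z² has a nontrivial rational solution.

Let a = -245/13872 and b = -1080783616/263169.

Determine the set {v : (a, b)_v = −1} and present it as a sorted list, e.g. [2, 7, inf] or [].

(a, b) ≡ (-15, -34891) mod (ℚ^×)²; places V = {2, 3, 5, 7, 11, 17, 19, 23, 37, 41, ∞}.
(a,b)_2: α=-4, β=8; u≡1, v≡5 (mod 8); ε(u)ε(v)=0·0, αω(v)=-4·1, βω(u)=8·0; sum ≡ 0  ⇒  +1.
(a,b)_23: α=0, u≡18; β=1, v≡6 (mod 23); (18|23)=+1, (6|23)=+1; sign (−1)^0·+1^1·+1^0 = +1.
(a,b)_3: α=-1, u≡1; β=-6, v≡2 (mod 3); (1|3)=+1, (2|3)=-1; sign (−1)^0·+1^-6·-1^-1 = -1.
(a,b)_19: α=0, u≡1; β=-2, v≡13 (mod 19); (1|19)=+1, (13|19)=-1; sign (−1)^0·+1^-2·-1^0 = +1.
(a,b)_7: α=2, u≡6; β=0, v≡1 (mod 7); (6|7)=-1, (1|7)=+1; sign (−1)^0·-1^0·+1^2 = +1.
(a,b)_5: α=1, u≡3; β=0, v≡1 (mod 5); (3|5)=-1, (1|5)=+1; sign (−1)^0·-1^0·+1^1 = +1.
(a,b)_11: α=0, u≡8; β=2, v≡5 (mod 11); (8|11)=-1, (5|11)=+1; sign (−1)^0·-1^2·+1^0 = +1.
(a,b)_17: α=-2, u≡8; β=0, v≡6 (mod 17); (8|17)=+1, (6|17)=-1; sign (−1)^0·+1^0·-1^-2 = +1.
(a,b)_∞: sgn(-15)=−, sgn(-34891)=−, so -1.
(a,b)_37: α=0, u≡20; β=1, v≡29 (mod 37); (20|37)=-1, (29|37)=-1; sign (−1)^0·-1^1·-1^0 = -1.
(a,b)_41: α=0, u≡3; β=1, v≡20 (mod 41); (3|41)=-1, (20|41)=+1; sign (−1)^0·-1^1·+1^0 = -1.
|Ram(-15, -34891)| = 4, even; anisotropic at {3, 37, 41, ∞}.

[3, 37, 41, inf]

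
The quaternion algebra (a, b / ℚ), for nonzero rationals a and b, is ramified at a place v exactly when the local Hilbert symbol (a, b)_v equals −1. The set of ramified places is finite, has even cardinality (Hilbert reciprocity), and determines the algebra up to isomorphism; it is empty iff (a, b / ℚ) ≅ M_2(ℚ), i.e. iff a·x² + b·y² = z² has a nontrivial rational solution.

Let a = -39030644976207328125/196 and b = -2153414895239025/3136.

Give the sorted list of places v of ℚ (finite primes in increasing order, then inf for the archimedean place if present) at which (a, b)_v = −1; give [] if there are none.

(a, b) ≡ (-360349, -10450121) mod (ℚ^×)²; places V = {2, 3, 5, 7, 11, 17, 29, 41, 47, ∞}.
(a,b)_3: α=4, u≡2; β=4, v≡1 (mod 3); (2|3)=-1, (1|3)=+1; sign (−1)^0·-1^4·+1^4 = +1.
(a,b)_7: α=-2, u≡1; β=-2, v≡2 (mod 7); (1|7)=+1, (2|7)=+1; sign (−1)^0·+1^-2·+1^-2 = +1.
(a,b)_17: α=1, u≡1; β=1, v≡11 (mod 17); (1|17)=+1, (11|17)=-1; sign (−1)^0·+1^1·-1^1 = -1.
(a,b)_5: α=6, u≡1; β=2, v≡4 (mod 5); (1|5)=+1, (4|5)=+1; sign (−1)^0·+1^2·+1^6 = +1.
(a,b)_47: α=1, u≡38; β=1, v≡32 (mod 47); (38|47)=-1, (32|47)=+1; sign (−1)^1·-1^1·+1^1 = +1.
(a,b)_∞: sgn(-360349)=−, sgn(-10450121)=−, so -1.
(a,b)_29: α=4, u≡4; β=3, v≡5 (mod 29); (4|29)=+1, (5|29)=+1; sign (−1)^0·+1^3·+1^4 = +1.
(a,b)_2: α=-2, β=-6; u≡3, v≡7 (mod 8); ε(u)ε(v)=1·1, αω(v)=-2·0, βω(u)=-6·1; sum ≡ 1  ⇒  -1.
(a,b)_11: α=3, u≡8; β=3, v≡9 (mod 11); (8|11)=-1, (9|11)=+1; sign (−1)^1·-1^3·+1^3 = +1.
(a,b)_41: α=1, u≡17; β=1, v≡20 (mod 41); (17|41)=-1, (20|41)=+1; sign (−1)^0·-1^1·+1^1 = -1.
(-360349, -10450121 / ℚ) ramifies at {2, 17, 41, ∞}: a division algebra.

[2, 17, 41, inf]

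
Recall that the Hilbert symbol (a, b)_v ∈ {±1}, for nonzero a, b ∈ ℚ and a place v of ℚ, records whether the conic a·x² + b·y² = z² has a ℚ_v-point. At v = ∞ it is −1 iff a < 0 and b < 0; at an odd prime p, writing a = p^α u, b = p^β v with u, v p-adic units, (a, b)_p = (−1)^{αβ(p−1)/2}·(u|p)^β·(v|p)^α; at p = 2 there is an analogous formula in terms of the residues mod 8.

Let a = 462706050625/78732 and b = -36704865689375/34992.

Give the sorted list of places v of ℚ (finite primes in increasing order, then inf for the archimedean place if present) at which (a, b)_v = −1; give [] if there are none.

[2, 3]

(a, b) ≡ (3, -69) mod (ℚ^×)²; places V = {2, 3, 5, 7, 13, 23, ∞}.
(a,b)_3: α=-9, u≡1; β=-7, v≡1 (mod 3); (1|3)=+1, (1|3)=+1; sign (−1)^1·+1^-7·+1^-9 = -1.
(a,b)_5: α=4, u≡3; β=4, v≡1 (mod 5); (3|5)=-1, (1|5)=+1; sign (−1)^0·-1^4·+1^4 = +1.
(a,b)_∞: sgn(3)=+, sgn(-69)=−, so +1.
(a,b)_7: α=2, u≡5; β=0, v≡2 (mod 7); (5|7)=-1, (2|7)=+1; sign (−1)^0·-1^0·+1^2 = +1.
(a,b)_2: α=-2, β=-4; u≡3, v≡3 (mod 8); ε(u)ε(v)=1·1, αω(v)=-2·1, βω(u)=-4·1; sum ≡ 1  ⇒  -1.
(a,b)_13: α=4, u≡3; β=6, v≡3 (mod 13); (3|13)=+1, (3|13)=+1; sign (−1)^0·+1^6·+1^4 = +1.
(a,b)_23: α=2, u≡3; β=3, v≡5 (mod 23); (3|23)=+1, (5|23)=-1; sign (−1)^0·+1^3·-1^2 = +1.
Ram(3, -69) = {2, 3}; no ℚ_2-point on the conic.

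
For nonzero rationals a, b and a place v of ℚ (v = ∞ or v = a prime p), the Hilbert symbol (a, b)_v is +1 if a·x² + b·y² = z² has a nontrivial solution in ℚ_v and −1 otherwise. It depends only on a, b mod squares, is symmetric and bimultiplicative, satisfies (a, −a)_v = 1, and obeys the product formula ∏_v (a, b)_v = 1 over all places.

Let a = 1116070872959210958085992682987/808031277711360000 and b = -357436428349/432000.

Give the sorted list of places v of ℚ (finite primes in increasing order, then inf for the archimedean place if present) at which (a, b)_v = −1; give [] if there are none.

Mod squares: a ≡ 4147, b ≡ -870870. Check v ∈ {∞, 2, 3, 5, 7, 11, 13, 17, 29}.
v=29: a=29^5·(≡18), b=29^3·(≡11) mod 29; (18|29)=-1, (11|29)=-1; (−1)^{5·3·14}·(-1)^3·(-1)^5 = +1.
v=2: v_2(a)=-18, v_2(b)=-7; units ≡ 3, 5 (mod 8); ε·ε+αω+βω = 1·0+-18·1+-7·1 ≡ 1  ⇒  (a,b)_2 = -1.
v=5: a=5^-4·(≡2), b=5^-3·(≡1) mod 5; (2|5)=-1, (1|5)=+1; (−1)^{-4·-3·2}·(-1)^-3·(+1)^-4 = -1.
v=∞: 4147 > 0 and -870870 < 0  ⇒  (a,b)_∞ = +1.
v=7: a=7^2·(≡3), b=7^1·(≡1) mod 7; (3|7)=-1, (1|7)=+1; (−1)^{2·1·3}·(-1)^1·(+1)^2 = -1.
v=3: a=3^-10·(≡1), b=3^-3·(≡2) mod 3; (1|3)=+1, (2|3)=-1; (−1)^{-10·-3·1}·(+1)^-3·(-1)^-10 = +1.
v=13: a=13^3·(≡7), b=13^1·(≡12) mod 13; (7|13)=-1, (12|13)=+1; (−1)^{3·1·6}·(-1)^1·(+1)^3 = -1.
v=11: a=11^17·(≡4), b=11^5·(≡2) mod 11; (4|11)=+1, (2|11)=-1; (−1)^{17·5·5}·(+1)^5·(-1)^17 = +1.
v=17: a=17^-4·(≡1), b=17^0·(≡12) mod 17; (1|17)=+1, (12|17)=-1; (−1)^{-4·0·8}·(+1)^0·(-1)^-4 = +1.
(4147, -870870 / ℚ) ramifies at {2, 5, 7, 13}: a division algebra.

[2, 5, 7, 13]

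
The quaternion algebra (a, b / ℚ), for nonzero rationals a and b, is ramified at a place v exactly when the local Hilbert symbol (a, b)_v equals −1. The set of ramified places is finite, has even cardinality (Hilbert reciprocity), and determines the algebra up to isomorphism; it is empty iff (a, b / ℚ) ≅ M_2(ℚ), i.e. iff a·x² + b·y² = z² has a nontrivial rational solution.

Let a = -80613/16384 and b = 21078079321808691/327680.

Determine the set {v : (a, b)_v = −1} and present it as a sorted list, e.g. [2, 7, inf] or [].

[2, 5, 7, 53]

(a, b) ≡ (-53, 33837055) mod (ℚ^×)²; places V = {2, 3, 5, 7, 13, 17, 29, 37, 53, ∞}.
(a,b)_∞: sgn(-53)=−, sgn(33837055)=+, so +1.
(a,b)_2: α=-14, β=-16; u≡3, v≡7 (mod 8); ε(u)ε(v)=1·1, αω(v)=-14·0, βω(u)=-16·1; sum ≡ 1  ⇒  -1.
(a,b)_3: α=2, u≡1; β=8, v≡1 (mod 3); (1|3)=+1, (1|3)=+1; sign (−1)^0·+1^8·+1^2 = +1.
(a,b)_17: α=0, u≡4; β=1, v≡2 (mod 17); (4|17)=+1, (2|17)=+1; sign (−1)^0·+1^1·+1^0 = +1.
(a,b)_13: α=2, u≡1; β=2, v≡11 (mod 13); (1|13)=+1, (11|13)=-1; sign (−1)^0·+1^2·-1^2 = +1.
(a,b)_7: α=0, u≡5; β=1, v≡4 (mod 7); (5|7)=-1, (4|7)=+1; sign (−1)^0·-1^1·+1^0 = -1.
(a,b)_5: α=0, u≡3; β=-1, v≡1 (mod 5); (3|5)=-1, (1|5)=+1; sign (−1)^0·-1^-1·+1^0 = -1.
(a,b)_53: α=1, u≡25; β=3, v≡30 (mod 53); (25|53)=+1, (30|53)=-1; sign (−1)^0·+1^3·-1^1 = -1.
(a,b)_37: α=0, u≡25; β=1, v≡13 (mod 37); (25|37)=+1, (13|37)=-1; sign (−1)^0·+1^1·-1^0 = +1.
(a,b)_29: α=0, u≡22; β=1, v≡28 (mod 29); (22|29)=+1, (28|29)=+1; sign (−1)^0·+1^1·+1^0 = +1.
|Ram(-53, 33837055)| = 4, even; anisotropic at {2, 5, 7, 53}.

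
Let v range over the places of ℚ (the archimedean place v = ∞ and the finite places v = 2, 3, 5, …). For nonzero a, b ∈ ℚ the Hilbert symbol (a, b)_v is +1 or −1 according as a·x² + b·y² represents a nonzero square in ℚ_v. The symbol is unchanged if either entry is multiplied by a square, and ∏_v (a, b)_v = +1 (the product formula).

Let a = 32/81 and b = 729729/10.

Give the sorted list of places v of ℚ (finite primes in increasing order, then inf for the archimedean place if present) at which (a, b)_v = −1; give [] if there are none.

Mod squares: a ≡ 2, b ≡ 10010. Check v ∈ {∞, 2, 3, 5, 7, 11, 13}.
v=7: a=7^0·(≡1), b=7^1·(≡1) mod 7; (1|7)=+1, (1|7)=+1; (−1)^{0·1·3}·(+1)^1·(+1)^0 = +1.
v=13: a=13^0·(≡2), b=13^1·(≡9) mod 13; (2|13)=-1, (9|13)=+1; (−1)^{0·1·6}·(-1)^1·(+1)^0 = -1.
v=3: a=3^-4·(≡2), b=3^6·(≡2) mod 3; (2|3)=-1, (2|3)=-1; (−1)^{-4·6·1}·(-1)^6·(-1)^-4 = +1.
v=11: a=11^0·(≡8), b=11^1·(≡2) mod 11; (8|11)=-1, (2|11)=-1; (−1)^{0·1·5}·(-1)^1·(-1)^0 = -1.
v=2: v_2(a)=5, v_2(b)=-1; units ≡ 1, 5 (mod 8); ε·ε+αω+βω = 0·0+5·1+-1·0 ≡ 1  ⇒  (a,b)_2 = -1.
v=5: a=5^0·(≡2), b=5^-1·(≡2) mod 5; (2|5)=-1, (2|5)=-1; (−1)^{0·-1·2}·(-1)^-1·(-1)^0 = -1.
v=∞: 2 > 0 and 10010 > 0  ⇒  (a,b)_∞ = +1.
(2, 10010 / ℚ) ramifies at {2, 5, 11, 13}: a division algebra.

[2, 5, 11, 13]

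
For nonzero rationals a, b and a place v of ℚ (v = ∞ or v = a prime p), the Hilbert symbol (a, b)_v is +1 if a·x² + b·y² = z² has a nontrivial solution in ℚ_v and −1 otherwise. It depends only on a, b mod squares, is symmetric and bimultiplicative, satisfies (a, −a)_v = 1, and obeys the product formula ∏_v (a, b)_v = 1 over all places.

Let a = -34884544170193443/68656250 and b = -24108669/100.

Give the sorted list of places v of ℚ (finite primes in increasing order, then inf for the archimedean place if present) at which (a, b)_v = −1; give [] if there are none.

Mod squares: a ≡ -719758, b ≡ -9269. Check v ∈ {∞, 2, 3, 5, 11, 13, 17, 19, 23, 29, 31, 47}.
v=13: a=13^-3·(≡12), b=13^1·(≡6) mod 13; (12|13)=+1, (6|13)=-1; (−1)^{-3·1·6}·(+1)^1·(-1)^-3 = -1.
v=3: a=3^4·(≡2), b=3^2·(≡1) mod 3; (2|3)=-1, (1|3)=+1; (−1)^{4·2·1}·(-1)^2·(+1)^4 = +1.
v=23: a=23^2·(≡4), b=23^1·(≡20) mod 23; (4|23)=+1, (20|23)=-1; (−1)^{2·1·11}·(+1)^1·(-1)^2 = +1.
v=29: a=29^2·(≡1), b=29^0·(≡8) mod 29; (1|29)=+1, (8|29)=-1; (−1)^{2·0·14}·(+1)^0·(-1)^2 = +1.
v=∞: -719758 < 0 and -9269 < 0  ⇒  (a,b)_∞ = -1.
v=5: a=5^-6·(≡3), b=5^-2·(≡4) mod 5; (3|5)=-1, (4|5)=+1; (−1)^{-6·-2·2}·(-1)^-2·(+1)^-6 = +1.
v=11: a=11^2·(≡3), b=11^0·(≡9) mod 11; (3|11)=+1, (9|11)=+1; (−1)^{2·0·5}·(+1)^0·(+1)^2 = +1.
v=17: a=17^2·(≡5), b=17^2·(≡1) mod 17; (5|17)=-1, (1|17)=+1; (−1)^{2·2·8}·(-1)^2·(+1)^2 = +1.
v=19: a=19^1·(≡1), b=19^0·(≡14) mod 19; (1|19)=+1, (14|19)=-1; (−1)^{1·0·9}·(+1)^0·(-1)^1 = -1.
v=2: v_2(a)=-1, v_2(b)=-2; units ≡ 1, 3 (mod 8); ε·ε+αω+βω = 0·1+-1·1+-2·0 ≡ 1  ⇒  (a,b)_2 = -1.
v=31: a=31^1·(≡10), b=31^1·(≡13) mod 31; (10|31)=+1, (13|31)=-1; (−1)^{1·1·15}·(+1)^1·(-1)^1 = +1.
v=47: a=47^1·(≡4), b=47^0·(≡36) mod 47; (4|47)=+1, (36|47)=+1; (−1)^{1·0·23}·(+1)^0·(+1)^1 = +1.
(-719758, -9269 / ℚ) ramifies at {2, 13, 19, ∞}: a division algebra.

[2, 13, 19, inf]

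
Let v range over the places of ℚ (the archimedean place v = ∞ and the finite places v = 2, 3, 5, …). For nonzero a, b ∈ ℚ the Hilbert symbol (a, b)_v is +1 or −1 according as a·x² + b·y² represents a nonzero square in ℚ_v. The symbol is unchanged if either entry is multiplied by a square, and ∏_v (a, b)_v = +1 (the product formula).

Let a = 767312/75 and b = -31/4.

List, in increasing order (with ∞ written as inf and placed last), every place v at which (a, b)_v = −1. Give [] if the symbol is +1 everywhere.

[3, 13, 17, 31]

(a, b) ≡ (143871, -31) mod (ℚ^×)²; places V = {2, 3, 5, 7, 13, 17, 31, ∞}.
(a,b)_31: α=1, u≡13; β=1, v≡23 (mod 31); (13|31)=-1, (23|31)=-1; sign (−1)^1·-1^1·-1^1 = -1.
(a,b)_7: α=1, u≡2; β=0, v≡1 (mod 7); (2|7)=+1, (1|7)=+1; sign (−1)^0·+1^0·+1^1 = +1.
(a,b)_13: α=1, u≡3; β=0, v≡2 (mod 13); (3|13)=+1, (2|13)=-1; sign (−1)^0·+1^0·-1^1 = -1.
(a,b)_5: α=-2, u≡4; β=0, v≡1 (mod 5); (4|5)=+1, (1|5)=+1; sign (−1)^0·+1^0·+1^-2 = +1.
(a,b)_∞: sgn(143871)=+, sgn(-31)=−, so +1.
(a,b)_17: α=1, u≡5; β=0, v≡5 (mod 17); (5|17)=-1, (5|17)=-1; sign (−1)^0·-1^0·-1^1 = -1.
(a,b)_3: α=-1, u≡2; β=0, v≡2 (mod 3); (2|3)=-1, (2|3)=-1; sign (−1)^0·-1^0·-1^-1 = -1.
(a,b)_2: α=4, β=-2; u≡7, v≡1 (mod 8); ε(u)ε(v)=1·0, αω(v)=4·0, βω(u)=-2·0; sum ≡ 0  ⇒  +1.
(143871, -31 / ℚ) ramifies at {3, 13, 17, 31}: a division algebra.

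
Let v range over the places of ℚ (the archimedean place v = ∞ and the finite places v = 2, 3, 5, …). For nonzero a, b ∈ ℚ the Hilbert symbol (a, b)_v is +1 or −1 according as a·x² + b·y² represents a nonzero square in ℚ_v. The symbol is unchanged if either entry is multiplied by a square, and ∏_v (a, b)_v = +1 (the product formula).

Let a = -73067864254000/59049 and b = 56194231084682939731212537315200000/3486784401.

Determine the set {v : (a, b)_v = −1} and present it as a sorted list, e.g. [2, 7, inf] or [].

(a, b) ≡ (-133432915, 124355) mod (ℚ^×)²; places V = {2, 3, 5, 7, 11, 17, 19, 23, 29, 37, ∞}.
(a,b)_37: α=3, u≡12; β=6, v≡20 (mod 37); (12|37)=+1, (20|37)=-1; sign (−1)^0·+1^6·-1^3 = -1.
(a,b)_2: α=4, β=10; u≡5, v≡3 (mod 8); ε(u)ε(v)=0·1, αω(v)=4·1, βω(u)=10·1; sum ≡ 0  ⇒  +1.
(a,b)_19: α=1, u≡8; β=3, v≡7 (mod 19); (8|19)=-1, (7|19)=+1; sign (−1)^1·-1^3·+1^1 = +1.
(a,b)_∞: sgn(-133432915)=−, sgn(124355)=+, so +1.
(a,b)_11: α=1, u≡8; β=3, v≡8 (mod 11); (8|11)=-1, (8|11)=-1; sign (−1)^1·-1^3·-1^1 = -1.
(a,b)_7: α=1, u≡2; β=3, v≡5 (mod 7); (2|7)=+1, (5|7)=-1; sign (−1)^1·+1^3·-1^1 = +1.
(a,b)_3: α=-10, u≡2; β=-20, v≡2 (mod 3); (2|3)=-1, (2|3)=-1; sign (−1)^0·-1^-20·-1^-10 = +1.
(a,b)_29: α=1, u≡22; β=2, v≡15 (mod 29); (22|29)=+1, (15|29)=-1; sign (−1)^0·+1^2·-1^1 = -1.
(a,b)_5: α=3, u≡2; β=5, v≡4 (mod 5); (2|5)=-1, (4|5)=+1; sign (−1)^0·-1^5·+1^3 = -1.
(a,b)_23: α=0, u≡19; β=2, v≡15 (mod 23); (19|23)=-1, (15|23)=-1; sign (−1)^0·-1^2·-1^0 = +1.
(a,b)_17: α=1, u≡5; β=3, v≡6 (mod 17); (5|17)=-1, (6|17)=-1; sign (−1)^0·-1^3·-1^1 = +1.
Ram(-133432915, 124355) = {5, 11, 29, 37}; no ℚ_5-point on the conic.

[5, 11, 29, 37]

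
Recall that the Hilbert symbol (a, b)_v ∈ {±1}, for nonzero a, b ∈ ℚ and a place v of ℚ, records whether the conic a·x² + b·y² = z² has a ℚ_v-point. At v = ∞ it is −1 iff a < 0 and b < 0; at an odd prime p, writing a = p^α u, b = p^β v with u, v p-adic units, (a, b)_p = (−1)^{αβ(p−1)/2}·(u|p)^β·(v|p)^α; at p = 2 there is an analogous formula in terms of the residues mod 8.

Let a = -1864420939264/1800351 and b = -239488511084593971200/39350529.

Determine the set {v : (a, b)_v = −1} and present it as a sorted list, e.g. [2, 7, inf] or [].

[7, 13, 29, inf]

Mod squares: a ≡ -1704794, b ≡ -2. Check v ∈ {∞, 2, 3, 5, 7, 11, 13, 17, 19, 23, 29, 31, 41}.
v=3: a=3^-2·(≡1), b=3^-4·(≡1) mod 3; (1|3)=+1, (1|3)=+1; (−1)^{-2·-4·1}·(+1)^-4·(+1)^-2 = +1.
v=41: a=41^-2·(≡29), b=41^-2·(≡36) mod 41; (29|41)=-1, (36|41)=+1; (−1)^{-2·-2·20}·(-1)^-2·(+1)^-2 = +1.
v=17: a=17^-1·(≡9), b=17^-2·(≡2) mod 17; (9|17)=+1, (2|17)=+1; (−1)^{-1·-2·8}·(+1)^-2·(+1)^-1 = +1.
v=19: a=19^1·(≡7), b=19^2·(≡6) mod 19; (7|19)=+1, (6|19)=+1; (−1)^{1·2·9}·(+1)^2·(+1)^1 = +1.
v=2: v_2(a)=9, v_2(b)=15; units ≡ 3, 7 (mod 8); ε·ε+αω+βω = 1·1+9·0+15·1 ≡ 0  ⇒  (a,b)_2 = +1.
v=23: a=23^2·(≡8), b=23^0·(≡19) mod 23; (8|23)=+1, (19|23)=-1; (−1)^{2·0·11}·(+1)^0·(-1)^2 = +1.
v=31: a=31^2·(≡19), b=31^2·(≡29) mod 31; (19|31)=+1, (29|31)=-1; (−1)^{2·2·15}·(+1)^2·(-1)^2 = +1.
v=5: a=5^0·(≡1), b=5^2·(≡3) mod 5; (1|5)=+1, (3|5)=-1; (−1)^{0·2·2}·(+1)^2·(-1)^0 = +1.
v=∞: -1704794 < 0 and -2 < 0  ⇒  (a,b)_∞ = -1.
v=13: a=13^1·(≡8), b=13^2·(≡6) mod 13; (8|13)=-1, (6|13)=-1; (−1)^{1·2·6}·(-1)^2·(-1)^1 = -1.
v=29: a=29^1·(≡12), b=29^2·(≡27) mod 29; (12|29)=-1, (27|29)=-1; (−1)^{1·2·14}·(-1)^2·(-1)^1 = -1.
v=7: a=7^-1·(≡2), b=7^2·(≡6) mod 7; (2|7)=+1, (6|7)=-1; (−1)^{-1·2·3}·(+1)^2·(-1)^-1 = -1.
v=11: a=11^0·(≡6), b=11^2·(≡1) mod 11; (6|11)=-1, (1|11)=+1; (−1)^{0·2·5}·(-1)^2·(+1)^0 = +1.
(-1704794, -2 / ℚ) ramifies at {7, 13, 29, ∞}: a division algebra.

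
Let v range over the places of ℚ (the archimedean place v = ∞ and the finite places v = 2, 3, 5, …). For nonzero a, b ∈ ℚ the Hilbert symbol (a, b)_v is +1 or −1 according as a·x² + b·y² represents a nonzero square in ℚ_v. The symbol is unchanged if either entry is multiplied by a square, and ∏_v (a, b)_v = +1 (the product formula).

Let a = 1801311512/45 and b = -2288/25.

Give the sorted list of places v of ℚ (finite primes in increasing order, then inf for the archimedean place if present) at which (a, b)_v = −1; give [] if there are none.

[5, 11]

Mod squares: a ≡ 910, b ≡ -143. Check v ∈ {∞, 2, 3, 5, 7, 11, 13}.
v=3: a=3^-2·(≡1), b=3^0·(≡1) mod 3; (1|3)=+1, (1|3)=+1; (−1)^{-2·0·1}·(+1)^0·(+1)^-2 = +1.
v=∞: 910 > 0 and -143 < 0  ⇒  (a,b)_∞ = +1.
v=2: v_2(a)=3, v_2(b)=4; units ≡ 7, 1 (mod 8); ε·ε+αω+βω = 1·0+3·0+4·0 ≡ 0  ⇒  (a,b)_2 = +1.
v=7: a=7^1·(≡1), b=7^0·(≡2) mod 7; (1|7)=+1, (2|7)=+1; (−1)^{1·0·3}·(+1)^0·(+1)^1 = +1.
v=13: a=13^3·(≡2), b=13^1·(≡7) mod 13; (2|13)=-1, (7|13)=-1; (−1)^{3·1·6}·(-1)^1·(-1)^3 = +1.
v=11: a=11^4·(≡8), b=11^1·(≡4) mod 11; (8|11)=-1, (4|11)=+1; (−1)^{4·1·5}·(-1)^1·(+1)^4 = -1.
v=5: a=5^-1·(≡3), b=5^-2·(≡2) mod 5; (3|5)=-1, (2|5)=-1; (−1)^{-1·-2·2}·(-1)^-2·(-1)^-1 = -1.
(910, -143 / ℚ) ramifies at {5, 11}: a division algebra.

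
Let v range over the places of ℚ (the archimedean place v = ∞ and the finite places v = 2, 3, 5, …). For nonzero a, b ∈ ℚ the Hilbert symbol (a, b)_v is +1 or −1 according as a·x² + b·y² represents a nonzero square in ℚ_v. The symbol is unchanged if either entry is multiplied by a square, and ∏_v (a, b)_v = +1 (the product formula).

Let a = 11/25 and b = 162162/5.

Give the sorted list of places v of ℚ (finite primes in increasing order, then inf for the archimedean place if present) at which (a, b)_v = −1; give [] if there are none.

Mod squares: a ≡ 11, b ≡ 10010. Check v ∈ {∞, 2, 3, 5, 7, 11, 13}.
v=3: a=3^0·(≡2), b=3^4·(≡2) mod 3; (2|3)=-1, (2|3)=-1; (−1)^{0·4·1}·(-1)^4·(-1)^0 = +1.
v=13: a=13^0·(≡2), b=13^1·(≡4) mod 13; (2|13)=-1, (4|13)=+1; (−1)^{0·1·6}·(-1)^1·(+1)^0 = -1.
v=11: a=11^1·(≡4), b=11^1·(≡7) mod 11; (4|11)=+1, (7|11)=-1; (−1)^{1·1·5}·(+1)^1·(-1)^1 = +1.
v=2: v_2(a)=0, v_2(b)=1; units ≡ 3, 5 (mod 8); ε·ε+αω+βω = 1·0+0·1+1·1 ≡ 1  ⇒  (a,b)_2 = -1.
v=∞: 11 > 0 and 10010 > 0  ⇒  (a,b)_∞ = +1.
v=5: a=5^-2·(≡1), b=5^-1·(≡2) mod 5; (1|5)=+1, (2|5)=-1; (−1)^{-2·-1·2}·(+1)^-1·(-1)^-2 = +1.
v=7: a=7^0·(≡1), b=7^1·(≡2) mod 7; (1|7)=+1, (2|7)=+1; (−1)^{0·1·3}·(+1)^1·(+1)^0 = +1.
(11, 10010 / ℚ) ramifies at {2, 13}: a division algebra.

[2, 13]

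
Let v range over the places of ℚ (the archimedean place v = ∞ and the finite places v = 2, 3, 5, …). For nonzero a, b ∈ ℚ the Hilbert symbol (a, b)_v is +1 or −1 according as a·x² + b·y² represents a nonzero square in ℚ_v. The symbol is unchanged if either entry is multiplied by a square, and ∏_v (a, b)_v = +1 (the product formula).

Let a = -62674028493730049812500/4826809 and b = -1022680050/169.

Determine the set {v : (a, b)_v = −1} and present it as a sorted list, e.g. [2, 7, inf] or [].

Mod squares: a ≡ -2397, b ≡ -40907202. Check v ∈ {∞, 2, 3, 5, 7, 13, 17, 23, 47, 53}.
v=∞: -2397 < 0 and -40907202 < 0  ⇒  (a,b)_∞ = -1.
v=23: a=23^2·(≡3), b=23^1·(≡4) mod 23; (3|23)=+1, (4|23)=+1; (−1)^{2·1·11}·(+1)^1·(+1)^2 = +1.
v=7: a=7^2·(≡4), b=7^1·(≡4) mod 7; (4|7)=+1, (4|7)=+1; (−1)^{2·1·3}·(+1)^1·(+1)^2 = +1.
v=3: a=3^3·(≡2), b=3^1·(≡1) mod 3; (2|3)=-1, (1|3)=+1; (−1)^{3·1·1}·(-1)^1·(+1)^3 = +1.
v=2: v_2(a)=2, v_2(b)=1; units ≡ 3, 7 (mod 8); ε·ε+αω+βω = 1·1+2·0+1·1 ≡ 0  ⇒  (a,b)_2 = +1.
v=13: a=13^-6·(≡7), b=13^-2·(≡11) mod 13; (7|13)=-1, (11|13)=-1; (−1)^{-6·-2·6}·(-1)^-2·(-1)^-6 = +1.
v=53: a=53^2·(≡3), b=53^1·(≡39) mod 53; (3|53)=-1, (39|53)=-1; (−1)^{2·1·26}·(-1)^1·(-1)^2 = -1.
v=17: a=17^3·(≡14), b=17^1·(≡5) mod 17; (14|17)=-1, (5|17)=-1; (−1)^{3·1·8}·(-1)^1·(-1)^3 = +1.
v=5: a=5^6·(≡3), b=5^2·(≡2) mod 5; (3|5)=-1, (2|5)=-1; (−1)^{6·2·2}·(-1)^2·(-1)^6 = +1.
v=47: a=47^3·(≡33), b=47^1·(≡9) mod 47; (33|47)=-1, (9|47)=+1; (−1)^{3·1·23}·(-1)^1·(+1)^3 = +1.
|Ram(-2397, -40907202)| = 2, even; anisotropic at {53, ∞}.

[53, inf]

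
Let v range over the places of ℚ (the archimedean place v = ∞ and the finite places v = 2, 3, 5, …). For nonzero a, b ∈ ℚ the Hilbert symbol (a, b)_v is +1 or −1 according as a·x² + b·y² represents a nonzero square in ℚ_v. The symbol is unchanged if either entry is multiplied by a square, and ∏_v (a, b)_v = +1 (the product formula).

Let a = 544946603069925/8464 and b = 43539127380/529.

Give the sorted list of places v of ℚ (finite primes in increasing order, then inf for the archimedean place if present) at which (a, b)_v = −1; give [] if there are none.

Mod squares: a ≡ 493, b ≡ 85405. Check v ∈ {∞, 2, 3, 5, 7, 17, 19, 23, 29, 31}.
v=23: a=23^-2·(≡21), b=23^-2·(≡6) mod 23; (21|23)=-1, (6|23)=+1; (−1)^{-2·-2·11}·(-1)^-2·(+1)^-2 = +1.
v=29: a=29^1·(≡3), b=29^1·(≡28) mod 29; (3|29)=-1, (28|29)=+1; (−1)^{1·1·14}·(-1)^1·(+1)^1 = -1.
v=3: a=3^2·(≡1), b=3^2·(≡1) mod 3; (1|3)=+1, (1|3)=+1; (−1)^{2·2·1}·(+1)^2·(+1)^2 = +1.
v=19: a=19^2·(≡3), b=19^1·(≡6) mod 19; (3|19)=-1, (6|19)=+1; (−1)^{2·1·9}·(-1)^1·(+1)^2 = -1.
v=5: a=5^2·(≡3), b=5^1·(≡4) mod 5; (3|5)=-1, (4|5)=+1; (−1)^{2·1·2}·(-1)^1·(+1)^2 = -1.
v=∞: 493 > 0 and 85405 > 0  ⇒  (a,b)_∞ = +1.
v=31: a=31^2·(≡28), b=31^1·(≡29) mod 31; (28|31)=+1, (29|31)=-1; (−1)^{2·1·15}·(+1)^1·(-1)^2 = +1.
v=17: a=17^3·(≡11), b=17^2·(≡6) mod 17; (11|17)=-1, (6|17)=-1; (−1)^{3·2·8}·(-1)^2·(-1)^3 = -1.
v=2: v_2(a)=-4, v_2(b)=2; units ≡ 5, 5 (mod 8); ε·ε+αω+βω = 0·0+-4·1+2·1 ≡ 0  ⇒  (a,b)_2 = +1.
v=7: a=7^2·(≡6), b=7^2·(≡6) mod 7; (6|7)=-1, (6|7)=-1; (−1)^{2·2·3}·(-1)^2·(-1)^2 = +1.
(493, 85405 / ℚ) ramifies at {5, 17, 19, 29}: a division algebra.

[5, 17, 19, 29]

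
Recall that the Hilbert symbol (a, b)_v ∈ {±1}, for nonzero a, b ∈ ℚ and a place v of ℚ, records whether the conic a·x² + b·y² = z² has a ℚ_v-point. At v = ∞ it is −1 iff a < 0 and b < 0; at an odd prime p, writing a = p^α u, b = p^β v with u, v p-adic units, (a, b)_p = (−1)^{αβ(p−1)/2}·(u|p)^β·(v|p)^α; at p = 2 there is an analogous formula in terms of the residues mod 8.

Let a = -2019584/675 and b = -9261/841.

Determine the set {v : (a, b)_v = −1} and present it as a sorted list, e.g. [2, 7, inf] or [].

[7, inf]

(a, b) ≡ (-483, -21) mod (ℚ^×)²; places V = {2, 3, 5, 7, 23, 29, ∞}.
(a,b)_∞: sgn(-483)=−, sgn(-21)=−, so -1.
(a,b)_23: α=1, u≡18; β=0, v≡13 (mod 23); (18|23)=+1, (13|23)=+1; sign (−1)^0·+1^0·+1^1 = +1.
(a,b)_3: α=-3, u≡1; β=3, v≡2 (mod 3); (1|3)=+1, (2|3)=-1; sign (−1)^1·+1^3·-1^-3 = +1.
(a,b)_29: α=0, u≡26; β=-2, v≡19 (mod 29); (26|29)=-1, (19|29)=-1; sign (−1)^0·-1^-2·-1^0 = +1.
(a,b)_7: α=3, u≡2; β=3, v≡1 (mod 7); (2|7)=+1, (1|7)=+1; sign (−1)^1·+1^3·+1^3 = -1.
(a,b)_5: α=-2, u≡3; β=0, v≡4 (mod 5); (3|5)=-1, (4|5)=+1; sign (−1)^0·-1^0·+1^-2 = +1.
(a,b)_2: α=8, β=0; u≡5, v≡3 (mod 8); ε(u)ε(v)=0·1, αω(v)=8·1, βω(u)=0·1; sum ≡ 0  ⇒  +1.
(-483, -21 / ℚ) ramifies at {7, ∞}: a division algebra.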